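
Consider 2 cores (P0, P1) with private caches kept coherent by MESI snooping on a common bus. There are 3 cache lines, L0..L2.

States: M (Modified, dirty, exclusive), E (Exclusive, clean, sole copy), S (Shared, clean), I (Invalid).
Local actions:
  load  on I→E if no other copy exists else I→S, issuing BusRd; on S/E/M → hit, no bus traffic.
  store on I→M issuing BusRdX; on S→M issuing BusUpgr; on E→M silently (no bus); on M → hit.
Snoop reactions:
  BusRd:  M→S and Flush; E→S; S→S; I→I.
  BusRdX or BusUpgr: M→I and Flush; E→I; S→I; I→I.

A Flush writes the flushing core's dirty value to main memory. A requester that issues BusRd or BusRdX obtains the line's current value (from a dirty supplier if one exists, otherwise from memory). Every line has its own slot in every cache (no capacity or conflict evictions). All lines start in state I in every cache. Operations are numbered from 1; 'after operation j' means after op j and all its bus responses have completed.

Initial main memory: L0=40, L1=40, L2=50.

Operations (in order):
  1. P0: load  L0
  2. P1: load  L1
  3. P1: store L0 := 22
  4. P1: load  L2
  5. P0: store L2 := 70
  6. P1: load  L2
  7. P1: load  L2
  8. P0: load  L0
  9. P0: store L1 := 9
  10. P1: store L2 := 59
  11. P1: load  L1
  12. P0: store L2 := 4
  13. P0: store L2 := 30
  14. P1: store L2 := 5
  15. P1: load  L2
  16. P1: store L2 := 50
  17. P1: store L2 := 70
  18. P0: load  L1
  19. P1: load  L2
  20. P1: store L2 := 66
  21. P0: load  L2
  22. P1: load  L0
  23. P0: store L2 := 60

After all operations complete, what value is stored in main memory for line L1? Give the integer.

1. P0: load  L0  bus=[BusRd]  L0: P0=E P1=I  mem[L0]=40
2. P1: load  L1  bus=[BusRd]  L1: P0=I P1=E  mem[L1]=40
3. P1: store L0 := 22  bus=[BusRdX]  L0: P0=I P1=M  mem[L0]=40
4. P1: load  L2  bus=[BusRd]  L2: P0=I P1=E  mem[L2]=50
5. P0: store L2 := 70  bus=[BusRdX]  L2: P0=M P1=I  mem[L2]=50
6. P1: load  L2  bus=[BusRd,Flush]  L2: P0=S P1=S  mem[L2]=70
7. P1: load  L2  bus=[-]  L2: P0=S P1=S  mem[L2]=70
8. P0: load  L0  bus=[BusRd,Flush]  L0: P0=S P1=S  mem[L0]=22
9. P0: store L1 := 9  bus=[BusRdX]  L1: P0=M P1=I  mem[L1]=40
10. P1: store L2 := 59  bus=[BusUpgr]  L2: P0=I P1=M  mem[L2]=70
11. P1: load  L1  bus=[BusRd,Flush]  L1: P0=S P1=S  mem[L1]=9
12. P0: store L2 := 4  bus=[BusRdX,Flush]  L2: P0=M P1=I  mem[L2]=59
13. P0: store L2 := 30  bus=[-]  L2: P0=M P1=I  mem[L2]=59
14. P1: store L2 := 5  bus=[BusRdX,Flush]  L2: P0=I P1=M  mem[L2]=30
15. P1: load  L2  bus=[-]  L2: P0=I P1=M  mem[L2]=30
16. P1: store L2 := 50  bus=[-]  L2: P0=I P1=M  mem[L2]=30
17. P1: store L2 := 70  bus=[-]  L2: P0=I P1=M  mem[L2]=30
18. P0: load  L1  bus=[-]  L1: P0=S P1=S  mem[L1]=9
19. P1: load  L2  bus=[-]  L2: P0=I P1=M  mem[L2]=30
20. P1: store L2 := 66  bus=[-]  L2: P0=I P1=M  mem[L2]=30
21. P0: load  L2  bus=[BusRd,Flush]  L2: P0=S P1=S  mem[L2]=66
22. P1: load  L0  bus=[-]  L0: P0=S P1=S  mem[L0]=22
23. P0: store L2 := 60  bus=[BusUpgr]  L2: P0=M P1=I  mem[L2]=66

memory[L1] = 9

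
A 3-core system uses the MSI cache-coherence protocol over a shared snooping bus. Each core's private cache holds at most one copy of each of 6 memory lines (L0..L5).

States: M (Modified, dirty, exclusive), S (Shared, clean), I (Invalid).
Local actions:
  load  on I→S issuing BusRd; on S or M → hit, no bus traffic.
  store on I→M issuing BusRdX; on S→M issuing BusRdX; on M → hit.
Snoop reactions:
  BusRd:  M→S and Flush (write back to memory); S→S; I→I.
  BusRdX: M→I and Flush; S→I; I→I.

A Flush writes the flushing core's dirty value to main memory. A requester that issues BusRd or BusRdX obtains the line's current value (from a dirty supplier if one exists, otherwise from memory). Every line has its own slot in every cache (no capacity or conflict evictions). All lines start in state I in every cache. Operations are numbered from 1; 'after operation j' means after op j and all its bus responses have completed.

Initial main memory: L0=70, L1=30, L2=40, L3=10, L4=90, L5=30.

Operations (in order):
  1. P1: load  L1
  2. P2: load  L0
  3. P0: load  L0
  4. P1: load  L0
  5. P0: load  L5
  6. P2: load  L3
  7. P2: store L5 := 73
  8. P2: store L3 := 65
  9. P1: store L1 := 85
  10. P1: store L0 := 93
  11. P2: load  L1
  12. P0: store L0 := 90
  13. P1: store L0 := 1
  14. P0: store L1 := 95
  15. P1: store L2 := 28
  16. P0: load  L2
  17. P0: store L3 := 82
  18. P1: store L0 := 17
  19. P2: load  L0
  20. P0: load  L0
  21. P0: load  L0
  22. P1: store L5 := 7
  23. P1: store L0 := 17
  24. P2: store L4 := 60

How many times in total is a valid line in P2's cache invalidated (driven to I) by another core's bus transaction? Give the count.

invalidations = 5

[1] P1: load  L1 | P0:I, P1:S(30), P2:I | bus: BusRd
[2] P2: load  L0 | P0:I, P1:I, P2:S(70) | bus: BusRd
[3] P0: load  L0 | P0:S(70), P1:I, P2:S(70) | bus: BusRd
[4] P1: load  L0 | P0:S(70), P1:S(70), P2:S(70) | bus: BusRd
[5] P0: load  L5 | P0:S(30), P1:I, P2:I | bus: BusRd
[6] P2: load  L3 | P0:I, P1:I, P2:S(10) | bus: BusRd
[7] P2: store L5 := 73 | P0:I, P1:I, P2:M(73) | bus: BusRdX
[8] P2: store L3 := 65 | P0:I, P1:I, P2:M(65) | bus: BusRdX
[9] P1: store L1 := 85 | P0:I, P1:M(85), P2:I | bus: BusRdX
[10] P1: store L0 := 93 | P0:I, P1:M(93), P2:I | bus: BusRdX
[11] P2: load  L1 | P0:I, P1:S(85), P2:S(85) | bus: BusRd,Flush
[12] P0: store L0 := 90 | P0:M(90), P1:I, P2:I | bus: BusRdX,Flush
[13] P1: store L0 := 1 | P0:I, P1:M(1), P2:I | bus: BusRdX,Flush
[14] P0: store L1 := 95 | P0:M(95), P1:I, P2:I | bus: BusRdX
[15] P1: store L2 := 28 | P0:I, P1:M(28), P2:I | bus: BusRdX
[16] P0: load  L2 | P0:S(28), P1:S(28), P2:I | bus: BusRd,Flush
[17] P0: store L3 := 82 | P0:M(82), P1:I, P2:I | bus: BusRdX,Flush
[18] P1: store L0 := 17 | P0:I, P1:M(17), P2:I | bus: none
[19] P2: load  L0 | P0:I, P1:S(17), P2:S(17) | bus: BusRd,Flush
[20] P0: load  L0 | P0:S(17), P1:S(17), P2:S(17) | bus: BusRd
[21] P0: load  L0 | P0:S(17), P1:S(17), P2:S(17) | bus: none
[22] P1: store L5 := 7 | P0:I, P1:M(7), P2:I | bus: BusRdX,Flush
[23] P1: store L0 := 17 | P0:I, P1:M(17), P2:I | bus: BusRdX
[24] P2: store L4 := 60 | P0:I, P1:I, P2:M(60) | bus: BusRdX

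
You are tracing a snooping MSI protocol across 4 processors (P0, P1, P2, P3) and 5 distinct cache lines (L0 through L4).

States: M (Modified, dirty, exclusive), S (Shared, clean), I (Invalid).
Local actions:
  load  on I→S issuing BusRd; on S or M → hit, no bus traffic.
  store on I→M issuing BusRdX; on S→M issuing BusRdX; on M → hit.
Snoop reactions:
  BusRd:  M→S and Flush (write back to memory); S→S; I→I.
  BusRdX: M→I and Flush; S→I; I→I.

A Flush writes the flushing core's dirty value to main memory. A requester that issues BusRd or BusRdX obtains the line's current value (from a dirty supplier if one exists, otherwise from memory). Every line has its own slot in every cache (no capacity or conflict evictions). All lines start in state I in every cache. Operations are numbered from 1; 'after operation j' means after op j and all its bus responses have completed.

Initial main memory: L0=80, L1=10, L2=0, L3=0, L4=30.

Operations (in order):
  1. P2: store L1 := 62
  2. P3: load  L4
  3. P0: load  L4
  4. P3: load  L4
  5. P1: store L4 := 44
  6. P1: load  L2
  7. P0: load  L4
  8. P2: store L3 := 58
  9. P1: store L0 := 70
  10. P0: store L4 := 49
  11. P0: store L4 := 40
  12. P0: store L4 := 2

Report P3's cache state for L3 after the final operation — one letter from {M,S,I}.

state = I

1. P2: store L1 := 62  bus=[BusRdX]  L1: P0=I P1=I P2=M P3=I  mem[L1]=10
2. P3: load  L4  bus=[BusRd]  L4: P0=I P1=I P2=I P3=S  mem[L4]=30
3. P0: load  L4  bus=[BusRd]  L4: P0=S P1=I P2=I P3=S  mem[L4]=30
4. P3: load  L4  bus=[-]  L4: P0=S P1=I P2=I P3=S  mem[L4]=30
5. P1: store L4 := 44  bus=[BusRdX]  L4: P0=I P1=M P2=I P3=I  mem[L4]=30
6. P1: load  L2  bus=[BusRd]  L2: P0=I P1=S P2=I P3=I  mem[L2]=0
7. P0: load  L4  bus=[BusRd,Flush]  L4: P0=S P1=S P2=I P3=I  mem[L4]=44
8. P2: store L3 := 58  bus=[BusRdX]  L3: P0=I P1=I P2=M P3=I  mem[L3]=0
9. P1: store L0 := 70  bus=[BusRdX]  L0: P0=I P1=M P2=I P3=I  mem[L0]=80
10. P0: store L4 := 49  bus=[BusRdX]  L4: P0=M P1=I P2=I P3=I  mem[L4]=44
11. P0: store L4 := 40  bus=[-]  L4: P0=M P1=I P2=I P3=I  mem[L4]=44
12. P0: store L4 := 2  bus=[-]  L4: P0=M P1=I P2=I P3=I  mem[L4]=44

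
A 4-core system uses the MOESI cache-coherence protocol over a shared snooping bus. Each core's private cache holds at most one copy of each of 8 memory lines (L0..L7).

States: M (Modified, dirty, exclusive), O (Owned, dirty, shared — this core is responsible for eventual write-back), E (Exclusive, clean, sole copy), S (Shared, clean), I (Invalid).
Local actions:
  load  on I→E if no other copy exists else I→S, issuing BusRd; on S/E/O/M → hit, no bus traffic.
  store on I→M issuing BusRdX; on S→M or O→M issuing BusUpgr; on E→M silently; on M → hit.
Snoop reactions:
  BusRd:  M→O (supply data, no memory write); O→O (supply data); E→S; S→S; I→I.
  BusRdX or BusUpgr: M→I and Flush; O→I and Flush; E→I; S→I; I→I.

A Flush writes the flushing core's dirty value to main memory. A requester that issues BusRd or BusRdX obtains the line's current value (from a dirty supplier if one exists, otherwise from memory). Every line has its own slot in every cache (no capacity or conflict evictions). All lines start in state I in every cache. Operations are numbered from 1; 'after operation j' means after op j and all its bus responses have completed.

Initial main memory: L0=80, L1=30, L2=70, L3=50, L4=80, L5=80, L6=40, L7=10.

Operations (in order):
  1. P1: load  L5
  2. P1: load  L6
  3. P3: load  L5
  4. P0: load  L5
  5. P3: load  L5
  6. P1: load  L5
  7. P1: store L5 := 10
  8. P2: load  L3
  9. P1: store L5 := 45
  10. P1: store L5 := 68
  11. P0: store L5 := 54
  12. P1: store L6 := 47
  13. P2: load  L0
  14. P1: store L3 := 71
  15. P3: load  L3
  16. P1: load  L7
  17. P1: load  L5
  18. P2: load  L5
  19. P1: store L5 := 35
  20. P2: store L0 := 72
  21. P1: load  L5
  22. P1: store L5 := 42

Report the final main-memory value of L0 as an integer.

1. P1: load  L5  bus=[BusRd]  L5: P0=I P1=E P2=I P3=I  mem[L5]=80
2. P1: load  L6  bus=[BusRd]  L6: P0=I P1=E P2=I P3=I  mem[L6]=40
3. P3: load  L5  bus=[BusRd]  L5: P0=I P1=S P2=I P3=S  mem[L5]=80
4. P0: load  L5  bus=[BusRd]  L5: P0=S P1=S P2=I P3=S  mem[L5]=80
5. P3: load  L5  bus=[-]  L5: P0=S P1=S P2=I P3=S  mem[L5]=80
6. P1: load  L5  bus=[-]  L5: P0=S P1=S P2=I P3=S  mem[L5]=80
7. P1: store L5 := 10  bus=[BusUpgr]  L5: P0=I P1=M P2=I P3=I  mem[L5]=80
8. P2: load  L3  bus=[BusRd]  L3: P0=I P1=I P2=E P3=I  mem[L3]=50
9. P1: store L5 := 45  bus=[-]  L5: P0=I P1=M P2=I P3=I  mem[L5]=80
10. P1: store L5 := 68  bus=[-]  L5: P0=I P1=M P2=I P3=I  mem[L5]=80
11. P0: store L5 := 54  bus=[BusRdX,Flush]  L5: P0=M P1=I P2=I P3=I  mem[L5]=68
12. P1: store L6 := 47  bus=[-]  L6: P0=I P1=M P2=I P3=I  mem[L6]=40
13. P2: load  L0  bus=[BusRd]  L0: P0=I P1=I P2=E P3=I  mem[L0]=80
14. P1: store L3 := 71  bus=[BusRdX]  L3: P0=I P1=M P2=I P3=I  mem[L3]=50
15. P3: load  L3  bus=[BusRd]  L3: P0=I P1=O P2=I P3=S  mem[L3]=50
16. P1: load  L7  bus=[BusRd]  L7: P0=I P1=E P2=I P3=I  mem[L7]=10
17. P1: load  L5  bus=[BusRd]  L5: P0=O P1=S P2=I P3=I  mem[L5]=68
18. P2: load  L5  bus=[BusRd]  L5: P0=O P1=S P2=S P3=I  mem[L5]=68
19. P1: store L5 := 35  bus=[BusUpgr,Flush]  L5: P0=I P1=M P2=I P3=I  mem[L5]=54
20. P2: store L0 := 72  bus=[-]  L0: P0=I P1=I P2=M P3=I  mem[L0]=80
21. P1: load  L5  bus=[-]  L5: P0=I P1=M P2=I P3=I  mem[L5]=54
22. P1: store L5 := 42  bus=[-]  L5: P0=I P1=M P2=I P3=I  mem[L5]=54

memory[L0] = 80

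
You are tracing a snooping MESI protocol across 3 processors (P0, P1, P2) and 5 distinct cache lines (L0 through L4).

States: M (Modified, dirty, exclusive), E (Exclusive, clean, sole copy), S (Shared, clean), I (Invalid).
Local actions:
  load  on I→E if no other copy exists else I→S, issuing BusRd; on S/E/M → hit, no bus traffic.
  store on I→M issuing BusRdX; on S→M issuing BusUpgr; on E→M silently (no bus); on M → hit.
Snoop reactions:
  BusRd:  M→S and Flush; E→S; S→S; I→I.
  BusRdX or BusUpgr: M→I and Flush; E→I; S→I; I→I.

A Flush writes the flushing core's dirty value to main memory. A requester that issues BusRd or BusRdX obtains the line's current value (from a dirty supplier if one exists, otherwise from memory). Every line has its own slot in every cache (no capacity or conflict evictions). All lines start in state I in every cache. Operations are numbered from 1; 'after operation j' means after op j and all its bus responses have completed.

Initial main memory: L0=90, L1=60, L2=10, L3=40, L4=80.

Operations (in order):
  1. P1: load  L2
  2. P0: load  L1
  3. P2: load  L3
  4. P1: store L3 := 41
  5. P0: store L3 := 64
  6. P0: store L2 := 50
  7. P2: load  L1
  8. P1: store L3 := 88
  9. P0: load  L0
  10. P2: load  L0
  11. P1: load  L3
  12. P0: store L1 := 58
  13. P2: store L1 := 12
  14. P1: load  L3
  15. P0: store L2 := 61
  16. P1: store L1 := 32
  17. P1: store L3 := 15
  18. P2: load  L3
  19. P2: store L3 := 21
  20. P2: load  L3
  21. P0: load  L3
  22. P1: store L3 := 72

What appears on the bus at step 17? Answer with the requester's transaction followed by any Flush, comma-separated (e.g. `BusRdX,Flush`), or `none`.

  op1 P1: load  L2 → I/E/I on L2; bus BusRd; mem=10
  op2 P0: load  L1 → E/I/I on L1; bus BusRd; mem=60
  op3 P2: load  L3 → I/I/E on L3; bus BusRd; mem=40
  op4 P1: store L3 := 41 → I/M/I on L3; bus BusRdX; mem=40
  op5 P0: store L3 := 64 → M/I/I on L3; bus BusRdX Flush; mem=41
  op6 P0: store L2 := 50 → M/I/I on L2; bus BusRdX; mem=10
  op7 P2: load  L1 → S/I/S on L1; bus BusRd; mem=60
  op8 P1: store L3 := 88 → I/M/I on L3; bus BusRdX Flush; mem=64
  op9 P0: load  L0 → E/I/I on L0; bus BusRd; mem=90
  op10 P2: load  L0 → S/I/S on L0; bus BusRd; mem=90
  op11 P1: load  L3 → I/M/I on L3; bus (none); mem=64
  op12 P0: store L1 := 58 → M/I/I on L1; bus BusUpgr; mem=60
  op13 P2: store L1 := 12 → I/I/M on L1; bus BusRdX Flush; mem=58
  op14 P1: load  L3 → I/M/I on L3; bus (none); mem=64
  op15 P0: store L2 := 61 → M/I/I on L2; bus (none); mem=10
  op16 P1: store L1 := 32 → I/M/I on L1; bus BusRdX Flush; mem=12
  op17 P1: store L3 := 15 → I/M/I on L3; bus (none); mem=64
  op18 P2: load  L3 → I/S/S on L3; bus BusRd Flush; mem=15
  op19 P2: store L3 := 21 → I/I/M on L3; bus BusUpgr; mem=15
  op20 P2: load  L3 → I/I/M on L3; bus (none); mem=15
  op21 P0: load  L3 → S/I/S on L3; bus BusRd Flush; mem=21
  op22 P1: store L3 := 72 → I/M/I on L3; bus BusRdX; mem=21

bus = none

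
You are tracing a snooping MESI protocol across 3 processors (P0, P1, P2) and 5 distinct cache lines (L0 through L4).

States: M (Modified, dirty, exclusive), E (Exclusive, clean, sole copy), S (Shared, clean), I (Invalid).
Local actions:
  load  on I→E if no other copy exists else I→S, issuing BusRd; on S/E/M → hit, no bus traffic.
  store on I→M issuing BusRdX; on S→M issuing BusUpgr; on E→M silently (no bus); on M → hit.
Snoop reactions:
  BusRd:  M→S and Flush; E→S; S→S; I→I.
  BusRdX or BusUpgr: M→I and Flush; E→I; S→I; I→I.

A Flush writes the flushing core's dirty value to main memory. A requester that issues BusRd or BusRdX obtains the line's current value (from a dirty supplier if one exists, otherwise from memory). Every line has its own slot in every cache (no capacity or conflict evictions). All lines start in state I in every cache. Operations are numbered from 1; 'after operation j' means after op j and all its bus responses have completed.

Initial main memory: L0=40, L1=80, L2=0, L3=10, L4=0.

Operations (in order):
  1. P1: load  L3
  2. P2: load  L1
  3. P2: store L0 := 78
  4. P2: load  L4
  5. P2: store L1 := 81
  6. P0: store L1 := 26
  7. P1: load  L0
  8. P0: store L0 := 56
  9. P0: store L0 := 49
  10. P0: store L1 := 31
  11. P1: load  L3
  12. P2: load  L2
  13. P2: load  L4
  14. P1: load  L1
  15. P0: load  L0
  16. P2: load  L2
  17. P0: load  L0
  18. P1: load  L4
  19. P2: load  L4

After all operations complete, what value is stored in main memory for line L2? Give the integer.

memory[L2] = 0

  op1 P1: load  L3 → I/E/I on L3; bus BusRd; mem=10
  op2 P2: load  L1 → I/I/E on L1; bus BusRd; mem=80
  op3 P2: store L0 := 78 → I/I/M on L0; bus BusRdX; mem=40
  op4 P2: load  L4 → I/I/E on L4; bus BusRd; mem=0
  op5 P2: store L1 := 81 → I/I/M on L1; bus (none); mem=80
  op6 P0: store L1 := 26 → M/I/I on L1; bus BusRdX Flush; mem=81
  op7 P1: load  L0 → I/S/S on L0; bus BusRd Flush; mem=78
  op8 P0: store L0 := 56 → M/I/I on L0; bus BusRdX; mem=78
  op9 P0: store L0 := 49 → M/I/I on L0; bus (none); mem=78
  op10 P0: store L1 := 31 → M/I/I on L1; bus (none); mem=81
  op11 P1: load  L3 → I/E/I on L3; bus (none); mem=10
  op12 P2: load  L2 → I/I/E on L2; bus BusRd; mem=0
  op13 P2: load  L4 → I/I/E on L4; bus (none); mem=0
  op14 P1: load  L1 → S/S/I on L1; bus BusRd Flush; mem=31
  op15 P0: load  L0 → M/I/I on L0; bus (none); mem=78
  op16 P2: load  L2 → I/I/E on L2; bus (none); mem=0
  op17 P0: load  L0 → M/I/I on L0; bus (none); mem=78
  op18 P1: load  L4 → I/S/S on L4; bus BusRd; mem=0
  op19 P2: load  L4 → I/S/S on L4; bus (none); mem=0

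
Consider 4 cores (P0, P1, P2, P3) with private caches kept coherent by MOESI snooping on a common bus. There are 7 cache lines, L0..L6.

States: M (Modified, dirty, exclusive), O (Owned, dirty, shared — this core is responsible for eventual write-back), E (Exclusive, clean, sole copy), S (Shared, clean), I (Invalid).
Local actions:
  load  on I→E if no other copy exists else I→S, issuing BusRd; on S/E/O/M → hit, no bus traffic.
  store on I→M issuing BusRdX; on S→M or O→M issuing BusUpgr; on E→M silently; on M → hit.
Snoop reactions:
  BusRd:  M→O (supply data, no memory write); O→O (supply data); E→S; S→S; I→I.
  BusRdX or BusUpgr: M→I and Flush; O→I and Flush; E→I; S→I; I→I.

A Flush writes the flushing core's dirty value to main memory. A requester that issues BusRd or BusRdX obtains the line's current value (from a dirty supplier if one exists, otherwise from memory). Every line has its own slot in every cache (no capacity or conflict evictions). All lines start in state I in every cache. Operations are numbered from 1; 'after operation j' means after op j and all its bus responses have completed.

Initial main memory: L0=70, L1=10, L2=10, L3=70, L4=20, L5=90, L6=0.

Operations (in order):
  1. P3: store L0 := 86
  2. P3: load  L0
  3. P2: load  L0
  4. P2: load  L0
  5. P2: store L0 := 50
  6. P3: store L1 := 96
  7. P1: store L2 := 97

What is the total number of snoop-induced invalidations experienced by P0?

1. P3: store L0 := 86  bus=[BusRdX]  L0: P0=I P1=I P2=I P3=M  mem[L0]=70
2. P3: load  L0  bus=[-]  L0: P0=I P1=I P2=I P3=M  mem[L0]=70
3. P2: load  L0  bus=[BusRd]  L0: P0=I P1=I P2=S P3=O  mem[L0]=70
4. P2: load  L0  bus=[-]  L0: P0=I P1=I P2=S P3=O  mem[L0]=70
5. P2: store L0 := 50  bus=[BusUpgr,Flush]  L0: P0=I P1=I P2=M P3=I  mem[L0]=86
6. P3: store L1 := 96  bus=[BusRdX]  L1: P0=I P1=I P2=I P3=M  mem[L1]=10
7. P1: store L2 := 97  bus=[BusRdX]  L2: P0=I P1=M P2=I P3=I  mem[L2]=10

invalidations = 0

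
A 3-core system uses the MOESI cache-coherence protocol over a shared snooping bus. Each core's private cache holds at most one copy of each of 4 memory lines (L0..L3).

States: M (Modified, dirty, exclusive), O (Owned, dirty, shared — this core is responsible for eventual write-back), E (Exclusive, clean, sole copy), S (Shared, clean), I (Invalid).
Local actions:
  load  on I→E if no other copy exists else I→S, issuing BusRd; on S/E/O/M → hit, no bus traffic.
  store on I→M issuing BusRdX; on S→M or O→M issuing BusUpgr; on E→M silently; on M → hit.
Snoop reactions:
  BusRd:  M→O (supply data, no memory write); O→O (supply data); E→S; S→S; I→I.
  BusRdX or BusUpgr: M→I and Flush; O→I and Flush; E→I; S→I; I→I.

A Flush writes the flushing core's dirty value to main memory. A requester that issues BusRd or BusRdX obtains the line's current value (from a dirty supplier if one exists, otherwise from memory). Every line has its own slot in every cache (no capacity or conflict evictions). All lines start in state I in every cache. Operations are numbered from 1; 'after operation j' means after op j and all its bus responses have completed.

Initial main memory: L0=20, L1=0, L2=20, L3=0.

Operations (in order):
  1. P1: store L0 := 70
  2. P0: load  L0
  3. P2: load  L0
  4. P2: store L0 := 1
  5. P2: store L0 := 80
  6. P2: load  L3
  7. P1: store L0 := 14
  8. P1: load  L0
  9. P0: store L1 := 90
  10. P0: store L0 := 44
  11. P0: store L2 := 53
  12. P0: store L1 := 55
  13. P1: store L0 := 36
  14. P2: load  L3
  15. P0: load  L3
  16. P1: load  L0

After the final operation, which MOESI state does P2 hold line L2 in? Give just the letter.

  op1 P1: store L0 := 70 → I/M/I on L0; bus BusRdX; mem=20
  op2 P0: load  L0 → S/O/I on L0; bus BusRd; mem=20
  op3 P2: load  L0 → S/O/S on L0; bus BusRd; mem=20
  op4 P2: store L0 := 1 → I/I/M on L0; bus BusUpgr Flush; mem=70
  op5 P2: store L0 := 80 → I/I/M on L0; bus (none); mem=70
  op6 P2: load  L3 → I/I/E on L3; bus BusRd; mem=0
  op7 P1: store L0 := 14 → I/M/I on L0; bus BusRdX Flush; mem=80
  op8 P1: load  L0 → I/M/I on L0; bus (none); mem=80
  op9 P0: store L1 := 90 → M/I/I on L1; bus BusRdX; mem=0
  op10 P0: store L0 := 44 → M/I/I on L0; bus BusRdX Flush; mem=14
  op11 P0: store L2 := 53 → M/I/I on L2; bus BusRdX; mem=20
  op12 P0: store L1 := 55 → M/I/I on L1; bus (none); mem=0
  op13 P1: store L0 := 36 → I/M/I on L0; bus BusRdX Flush; mem=44
  op14 P2: load  L3 → I/I/E on L3; bus (none); mem=0
  op15 P0: load  L3 → S/I/S on L3; bus BusRd; mem=0
  op16 P1: load  L0 → I/M/I on L0; bus (none); mem=44

state = I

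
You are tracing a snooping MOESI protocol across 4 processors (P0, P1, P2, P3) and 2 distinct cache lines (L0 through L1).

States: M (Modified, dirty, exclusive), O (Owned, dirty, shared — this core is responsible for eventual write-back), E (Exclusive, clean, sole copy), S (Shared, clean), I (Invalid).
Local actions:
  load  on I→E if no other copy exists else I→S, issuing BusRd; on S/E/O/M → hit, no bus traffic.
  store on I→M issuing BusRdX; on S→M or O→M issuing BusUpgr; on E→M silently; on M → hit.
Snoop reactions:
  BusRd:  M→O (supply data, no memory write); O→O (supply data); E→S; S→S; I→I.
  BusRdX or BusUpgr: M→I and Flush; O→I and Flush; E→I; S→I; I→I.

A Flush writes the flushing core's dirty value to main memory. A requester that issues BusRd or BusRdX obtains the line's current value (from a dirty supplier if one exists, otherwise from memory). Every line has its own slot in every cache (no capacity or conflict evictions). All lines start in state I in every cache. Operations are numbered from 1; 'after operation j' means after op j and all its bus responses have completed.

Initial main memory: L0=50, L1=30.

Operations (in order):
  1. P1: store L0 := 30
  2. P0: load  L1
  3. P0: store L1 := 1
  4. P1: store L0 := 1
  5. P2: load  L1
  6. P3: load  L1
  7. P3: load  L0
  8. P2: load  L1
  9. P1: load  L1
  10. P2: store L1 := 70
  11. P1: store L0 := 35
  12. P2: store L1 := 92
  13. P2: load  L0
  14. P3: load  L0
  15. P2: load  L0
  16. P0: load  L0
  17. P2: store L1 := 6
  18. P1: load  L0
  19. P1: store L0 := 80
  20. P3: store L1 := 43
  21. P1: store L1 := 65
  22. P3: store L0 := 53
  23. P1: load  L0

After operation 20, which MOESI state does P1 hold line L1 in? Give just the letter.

1. P1: store L0 := 30  bus=[BusRdX]  L0: P0=I P1=M P2=I P3=I  mem[L0]=50
2. P0: load  L1  bus=[BusRd]  L1: P0=E P1=I P2=I P3=I  mem[L1]=30
3. P0: store L1 := 1  bus=[-]  L1: P0=M P1=I P2=I P3=I  mem[L1]=30
4. P1: store L0 := 1  bus=[-]  L0: P0=I P1=M P2=I P3=I  mem[L0]=50
5. P2: load  L1  bus=[BusRd]  L1: P0=O P1=I P2=S P3=I  mem[L1]=30
6. P3: load  L1  bus=[BusRd]  L1: P0=O P1=I P2=S P3=S  mem[L1]=30
7. P3: load  L0  bus=[BusRd]  L0: P0=I P1=O P2=I P3=S  mem[L0]=50
8. P2: load  L1  bus=[-]  L1: P0=O P1=I P2=S P3=S  mem[L1]=30
9. P1: load  L1  bus=[BusRd]  L1: P0=O P1=S P2=S P3=S  mem[L1]=30
10. P2: store L1 := 70  bus=[BusUpgr,Flush]  L1: P0=I P1=I P2=M P3=I  mem[L1]=1
11. P1: store L0 := 35  bus=[BusUpgr]  L0: P0=I P1=M P2=I P3=I  mem[L0]=50
12. P2: store L1 := 92  bus=[-]  L1: P0=I P1=I P2=M P3=I  mem[L1]=1
13. P2: load  L0  bus=[BusRd]  L0: P0=I P1=O P2=S P3=I  mem[L0]=50
14. P3: load  L0  bus=[BusRd]  L0: P0=I P1=O P2=S P3=S  mem[L0]=50
15. P2: load  L0  bus=[-]  L0: P0=I P1=O P2=S P3=S  mem[L0]=50
16. P0: load  L0  bus=[BusRd]  L0: P0=S P1=O P2=S P3=S  mem[L0]=50
17. P2: store L1 := 6  bus=[-]  L1: P0=I P1=I P2=M P3=I  mem[L1]=1
18. P1: load  L0  bus=[-]  L0: P0=S P1=O P2=S P3=S  mem[L0]=50
19. P1: store L0 := 80  bus=[BusUpgr]  L0: P0=I P1=M P2=I P3=I  mem[L0]=50
20. P3: store L1 := 43  bus=[BusRdX,Flush]  L1: P0=I P1=I P2=I P3=M  mem[L1]=6
21. P1: store L1 := 65  bus=[BusRdX,Flush]  L1: P0=I P1=M P2=I P3=I  mem[L1]=43
22. P3: store L0 := 53  bus=[BusRdX,Flush]  L0: P0=I P1=I P2=I P3=M  mem[L0]=80
23. P1: load  L0  bus=[BusRd]  L0: P0=I P1=S P2=I P3=O  mem[L0]=80

state = I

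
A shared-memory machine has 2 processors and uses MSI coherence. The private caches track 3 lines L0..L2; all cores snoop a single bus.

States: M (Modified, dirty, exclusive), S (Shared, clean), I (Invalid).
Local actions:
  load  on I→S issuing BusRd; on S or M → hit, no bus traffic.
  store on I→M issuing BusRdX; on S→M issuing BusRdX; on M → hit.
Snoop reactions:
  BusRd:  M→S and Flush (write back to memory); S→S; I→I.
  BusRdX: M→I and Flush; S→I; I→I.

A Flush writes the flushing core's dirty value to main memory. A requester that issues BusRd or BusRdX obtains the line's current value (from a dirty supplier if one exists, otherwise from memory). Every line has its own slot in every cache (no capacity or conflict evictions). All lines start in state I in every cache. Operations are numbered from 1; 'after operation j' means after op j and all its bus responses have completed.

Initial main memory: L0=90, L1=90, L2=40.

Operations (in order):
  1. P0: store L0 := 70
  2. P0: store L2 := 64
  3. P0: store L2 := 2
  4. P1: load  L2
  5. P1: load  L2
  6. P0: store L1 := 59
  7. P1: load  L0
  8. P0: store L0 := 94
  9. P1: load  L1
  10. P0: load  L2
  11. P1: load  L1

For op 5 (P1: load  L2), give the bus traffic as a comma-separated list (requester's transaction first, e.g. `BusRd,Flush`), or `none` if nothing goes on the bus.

1. P0: store L0 := 70  bus=[BusRdX]  L0: P0=M P1=I  mem[L0]=90
2. P0: store L2 := 64  bus=[BusRdX]  L2: P0=M P1=I  mem[L2]=40
3. P0: store L2 := 2  bus=[-]  L2: P0=M P1=I  mem[L2]=40
4. P1: load  L2  bus=[BusRd,Flush]  L2: P0=S P1=S  mem[L2]=2
5. P1: load  L2  bus=[-]  L2: P0=S P1=S  mem[L2]=2
6. P0: store L1 := 59  bus=[BusRdX]  L1: P0=M P1=I  mem[L1]=90
7. P1: load  L0  bus=[BusRd,Flush]  L0: P0=S P1=S  mem[L0]=70
8. P0: store L0 := 94  bus=[BusRdX]  L0: P0=M P1=I  mem[L0]=70
9. P1: load  L1  bus=[BusRd,Flush]  L1: P0=S P1=S  mem[L1]=59
10. P0: load  L2  bus=[-]  L2: P0=S P1=S  mem[L2]=2
11. P1: load  L1  bus=[-]  L1: P0=S P1=S  mem[L1]=59

bus = none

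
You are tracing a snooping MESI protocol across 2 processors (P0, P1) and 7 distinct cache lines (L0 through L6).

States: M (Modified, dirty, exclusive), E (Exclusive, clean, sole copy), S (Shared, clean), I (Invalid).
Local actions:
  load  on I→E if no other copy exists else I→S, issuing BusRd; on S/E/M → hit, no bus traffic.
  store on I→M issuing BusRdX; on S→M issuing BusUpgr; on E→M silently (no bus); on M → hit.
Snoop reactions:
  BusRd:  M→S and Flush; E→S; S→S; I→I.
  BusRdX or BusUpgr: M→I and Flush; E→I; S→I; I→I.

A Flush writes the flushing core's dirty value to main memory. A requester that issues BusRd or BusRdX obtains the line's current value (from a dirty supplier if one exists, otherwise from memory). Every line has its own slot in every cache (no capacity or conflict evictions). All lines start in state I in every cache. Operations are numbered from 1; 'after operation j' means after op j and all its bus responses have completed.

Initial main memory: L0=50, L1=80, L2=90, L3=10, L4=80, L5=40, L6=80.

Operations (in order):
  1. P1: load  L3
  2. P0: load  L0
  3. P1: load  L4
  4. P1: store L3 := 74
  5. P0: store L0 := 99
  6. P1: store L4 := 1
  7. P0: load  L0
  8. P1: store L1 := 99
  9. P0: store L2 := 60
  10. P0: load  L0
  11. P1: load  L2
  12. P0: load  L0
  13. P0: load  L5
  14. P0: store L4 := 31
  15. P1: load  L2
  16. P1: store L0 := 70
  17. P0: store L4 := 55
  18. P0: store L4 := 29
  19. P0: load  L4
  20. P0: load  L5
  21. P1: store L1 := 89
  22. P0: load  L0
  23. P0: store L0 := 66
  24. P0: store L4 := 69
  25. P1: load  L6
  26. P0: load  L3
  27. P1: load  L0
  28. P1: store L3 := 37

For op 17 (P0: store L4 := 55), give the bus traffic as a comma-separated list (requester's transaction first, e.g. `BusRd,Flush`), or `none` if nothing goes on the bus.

bus = none

[1] P1: load  L3 | P0:I, P1:E(10) | bus: BusRd
[2] P0: load  L0 | P0:E(50), P1:I | bus: BusRd
[3] P1: load  L4 | P0:I, P1:E(80) | bus: BusRd
[4] P1: store L3 := 74 | P0:I, P1:M(74) | bus: none
[5] P0: store L0 := 99 | P0:M(99), P1:I | bus: none
[6] P1: store L4 := 1 | P0:I, P1:M(1) | bus: none
[7] P0: load  L0 | P0:M(99), P1:I | bus: none
[8] P1: store L1 := 99 | P0:I, P1:M(99) | bus: BusRdX
[9] P0: store L2 := 60 | P0:M(60), P1:I | bus: BusRdX
[10] P0: load  L0 | P0:M(99), P1:I | bus: none
[11] P1: load  L2 | P0:S(60), P1:S(60) | bus: BusRd,Flush
[12] P0: load  L0 | P0:M(99), P1:I | bus: none
[13] P0: load  L5 | P0:E(40), P1:I | bus: BusRd
[14] P0: store L4 := 31 | P0:M(31), P1:I | bus: BusRdX,Flush
[15] P1: load  L2 | P0:S(60), P1:S(60) | bus: none
[16] P1: store L0 := 70 | P0:I, P1:M(70) | bus: BusRdX,Flush
[17] P0: store L4 := 55 | P0:M(55), P1:I | bus: none
[18] P0: store L4 := 29 | P0:M(29), P1:I | bus: none
[19] P0: load  L4 | P0:M(29), P1:I | bus: none
[20] P0: load  L5 | P0:E(40), P1:I | bus: none
[21] P1: store L1 := 89 | P0:I, P1:M(89) | bus: none
[22] P0: load  L0 | P0:S(70), P1:S(70) | bus: BusRd,Flush
[23] P0: store L0 := 66 | P0:M(66), P1:I | bus: BusUpgr
[24] P0: store L4 := 69 | P0:M(69), P1:I | bus: none
[25] P1: load  L6 | P0:I, P1:E(80) | bus: BusRd
[26] P0: load  L3 | P0:S(74), P1:S(74) | bus: BusRd,Flush
[27] P1: load  L0 | P0:S(66), P1:S(66) | bus: BusRd,Flush
[28] P1: store L3 := 37 | P0:I, P1:M(37) | bus: BusUpgr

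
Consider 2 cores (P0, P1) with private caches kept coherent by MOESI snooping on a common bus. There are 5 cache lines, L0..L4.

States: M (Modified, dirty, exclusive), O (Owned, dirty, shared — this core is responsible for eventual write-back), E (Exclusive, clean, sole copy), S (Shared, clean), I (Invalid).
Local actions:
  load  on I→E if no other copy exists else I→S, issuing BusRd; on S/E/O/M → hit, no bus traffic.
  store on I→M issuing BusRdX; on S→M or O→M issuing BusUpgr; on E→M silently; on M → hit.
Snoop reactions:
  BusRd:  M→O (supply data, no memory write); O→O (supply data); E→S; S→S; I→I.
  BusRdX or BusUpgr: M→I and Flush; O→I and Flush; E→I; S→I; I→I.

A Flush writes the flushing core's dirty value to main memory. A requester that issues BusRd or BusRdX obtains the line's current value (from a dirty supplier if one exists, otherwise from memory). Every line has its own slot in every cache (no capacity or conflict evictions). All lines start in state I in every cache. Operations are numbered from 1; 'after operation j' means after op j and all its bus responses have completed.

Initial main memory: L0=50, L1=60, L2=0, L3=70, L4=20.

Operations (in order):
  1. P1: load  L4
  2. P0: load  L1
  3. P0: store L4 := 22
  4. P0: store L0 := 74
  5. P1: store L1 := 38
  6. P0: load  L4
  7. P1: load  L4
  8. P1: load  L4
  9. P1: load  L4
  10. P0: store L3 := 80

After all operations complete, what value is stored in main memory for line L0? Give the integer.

[1] P1: load  L4 | P0:I, P1:E(20) | bus: BusRd
[2] P0: load  L1 | P0:E(60), P1:I | bus: BusRd
[3] P0: store L4 := 22 | P0:M(22), P1:I | bus: BusRdX
[4] P0: store L0 := 74 | P0:M(74), P1:I | bus: BusRdX
[5] P1: store L1 := 38 | P0:I, P1:M(38) | bus: BusRdX
[6] P0: load  L4 | P0:M(22), P1:I | bus: none
[7] P1: load  L4 | P0:O(22), P1:S(22) | bus: BusRd
[8] P1: load  L4 | P0:O(22), P1:S(22) | bus: none
[9] P1: load  L4 | P0:O(22), P1:S(22) | bus: none
[10] P0: store L3 := 80 | P0:M(80), P1:I | bus: BusRdX

memory[L0] = 50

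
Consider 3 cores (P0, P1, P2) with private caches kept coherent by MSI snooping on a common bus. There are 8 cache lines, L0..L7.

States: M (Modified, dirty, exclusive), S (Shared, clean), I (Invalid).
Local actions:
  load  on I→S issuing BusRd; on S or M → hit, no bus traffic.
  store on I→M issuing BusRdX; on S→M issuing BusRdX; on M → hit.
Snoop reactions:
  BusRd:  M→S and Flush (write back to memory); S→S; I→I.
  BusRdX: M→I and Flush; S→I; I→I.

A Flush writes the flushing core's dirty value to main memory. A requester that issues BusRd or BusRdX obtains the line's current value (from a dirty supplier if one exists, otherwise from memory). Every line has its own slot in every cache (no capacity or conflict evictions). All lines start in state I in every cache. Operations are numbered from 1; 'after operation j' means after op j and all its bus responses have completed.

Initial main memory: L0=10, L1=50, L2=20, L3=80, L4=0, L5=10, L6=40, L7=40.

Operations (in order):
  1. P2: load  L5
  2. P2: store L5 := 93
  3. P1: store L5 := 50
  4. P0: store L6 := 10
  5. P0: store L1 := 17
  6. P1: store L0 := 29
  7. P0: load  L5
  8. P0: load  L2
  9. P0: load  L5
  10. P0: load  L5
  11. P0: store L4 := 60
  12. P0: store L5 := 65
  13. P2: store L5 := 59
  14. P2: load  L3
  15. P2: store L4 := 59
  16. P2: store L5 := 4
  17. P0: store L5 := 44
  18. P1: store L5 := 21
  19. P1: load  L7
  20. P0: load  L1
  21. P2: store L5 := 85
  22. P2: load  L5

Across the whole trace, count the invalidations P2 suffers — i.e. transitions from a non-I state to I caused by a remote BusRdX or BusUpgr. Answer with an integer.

  op1 P2: load  L5 → I/I/S on L5; bus BusRd; mem=10
  op2 P2: store L5 := 93 → I/I/M on L5; bus BusRdX; mem=10
  op3 P1: store L5 := 50 → I/M/I on L5; bus BusRdX Flush; mem=93
  op4 P0: store L6 := 10 → M/I/I on L6; bus BusRdX; mem=40
  op5 P0: store L1 := 17 → M/I/I on L1; bus BusRdX; mem=50
  op6 P1: store L0 := 29 → I/M/I on L0; bus BusRdX; mem=10
  op7 P0: load  L5 → S/S/I on L5; bus BusRd Flush; mem=50
  op8 P0: load  L2 → S/I/I on L2; bus BusRd; mem=20
  op9 P0: load  L5 → S/S/I on L5; bus (none); mem=50
  op10 P0: load  L5 → S/S/I on L5; bus (none); mem=50
  op11 P0: store L4 := 60 → M/I/I on L4; bus BusRdX; mem=0
  op12 P0: store L5 := 65 → M/I/I on L5; bus BusRdX; mem=50
  op13 P2: store L5 := 59 → I/I/M on L5; bus BusRdX Flush; mem=65
  op14 P2: load  L3 → I/I/S on L3; bus BusRd; mem=80
  op15 P2: store L4 := 59 → I/I/M on L4; bus BusRdX Flush; mem=60
  op16 P2: store L5 := 4 → I/I/M on L5; bus (none); mem=65
  op17 P0: store L5 := 44 → M/I/I on L5; bus BusRdX Flush; mem=4
  op18 P1: store L5 := 21 → I/M/I on L5; bus BusRdX Flush; mem=44
  op19 P1: load  L7 → I/S/I on L7; bus BusRd; mem=40
  op20 P0: load  L1 → M/I/I on L1; bus (none); mem=50
  op21 P2: store L5 := 85 → I/I/M on L5; bus BusRdX Flush; mem=21
  op22 P2: load  L5 → I/I/M on L5; bus (none); mem=21

invalidations = 2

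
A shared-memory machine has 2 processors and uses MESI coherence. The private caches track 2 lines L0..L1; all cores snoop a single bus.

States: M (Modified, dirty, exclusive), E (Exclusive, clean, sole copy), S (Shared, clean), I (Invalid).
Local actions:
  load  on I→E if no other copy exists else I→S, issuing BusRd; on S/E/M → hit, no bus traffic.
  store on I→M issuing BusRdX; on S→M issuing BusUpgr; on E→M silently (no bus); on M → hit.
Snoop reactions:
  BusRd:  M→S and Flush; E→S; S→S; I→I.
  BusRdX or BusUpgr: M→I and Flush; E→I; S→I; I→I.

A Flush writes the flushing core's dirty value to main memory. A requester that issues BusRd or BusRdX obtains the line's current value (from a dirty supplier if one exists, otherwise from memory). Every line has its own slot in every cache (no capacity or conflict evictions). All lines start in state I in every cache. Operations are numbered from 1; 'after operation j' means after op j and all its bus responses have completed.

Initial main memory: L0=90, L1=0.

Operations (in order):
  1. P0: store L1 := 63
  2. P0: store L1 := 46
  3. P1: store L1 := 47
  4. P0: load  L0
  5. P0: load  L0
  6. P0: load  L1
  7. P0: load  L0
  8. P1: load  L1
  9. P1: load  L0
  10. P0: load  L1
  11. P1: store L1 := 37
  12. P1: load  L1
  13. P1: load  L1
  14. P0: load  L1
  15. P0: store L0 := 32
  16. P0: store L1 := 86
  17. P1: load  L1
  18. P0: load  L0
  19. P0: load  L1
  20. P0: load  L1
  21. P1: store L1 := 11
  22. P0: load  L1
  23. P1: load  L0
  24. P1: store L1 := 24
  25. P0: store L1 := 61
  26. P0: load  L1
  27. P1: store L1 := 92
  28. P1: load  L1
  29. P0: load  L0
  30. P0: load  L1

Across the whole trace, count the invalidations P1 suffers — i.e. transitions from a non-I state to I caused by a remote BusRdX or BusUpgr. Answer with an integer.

invalidations = 3

step 1: P0: store L1 := 63  ⟶  MI  (L1)  txn=BusRdX  M[L1]=0
step 2: P0: store L1 := 46  ⟶  MI  (L1)  txn=∅  M[L1]=0
step 3: P1: store L1 := 47  ⟶  IM  (L1)  txn=BusRdX+Flush  M[L1]=46
step 4: P0: load  L0  ⟶  EI  (L0)  txn=BusRd  M[L0]=90
step 5: P0: load  L0  ⟶  EI  (L0)  txn=∅  M[L0]=90
step 6: P0: load  L1  ⟶  SS  (L1)  txn=BusRd+Flush  M[L1]=47
step 7: P0: load  L0  ⟶  EI  (L0)  txn=∅  M[L0]=90
step 8: P1: load  L1  ⟶  SS  (L1)  txn=∅  M[L1]=47
step 9: P1: load  L0  ⟶  SS  (L0)  txn=BusRd  M[L0]=90
step 10: P0: load  L1  ⟶  SS  (L1)  txn=∅  M[L1]=47
step 11: P1: store L1 := 37  ⟶  IM  (L1)  txn=BusUpgr  M[L1]=47
step 12: P1: load  L1  ⟶  IM  (L1)  txn=∅  M[L1]=47
step 13: P1: load  L1  ⟶  IM  (L1)  txn=∅  M[L1]=47
step 14: P0: load  L1  ⟶  SS  (L1)  txn=BusRd+Flush  M[L1]=37
step 15: P0: store L0 := 32  ⟶  MI  (L0)  txn=BusUpgr  M[L0]=90
step 16: P0: store L1 := 86  ⟶  MI  (L1)  txn=BusUpgr  M[L1]=37
step 17: P1: load  L1  ⟶  SS  (L1)  txn=BusRd+Flush  M[L1]=86
step 18: P0: load  L0  ⟶  MI  (L0)  txn=∅  M[L0]=90
step 19: P0: load  L1  ⟶  SS  (L1)  txn=∅  M[L1]=86
step 20: P0: load  L1  ⟶  SS  (L1)  txn=∅  M[L1]=86
step 21: P1: store L1 := 11  ⟶  IM  (L1)  txn=BusUpgr  M[L1]=86
step 22: P0: load  L1  ⟶  SS  (L1)  txn=BusRd+Flush  M[L1]=11
step 23: P1: load  L0  ⟶  SS  (L0)  txn=BusRd+Flush  M[L0]=32
step 24: P1: store L1 := 24  ⟶  IM  (L1)  txn=BusUpgr  M[L1]=11
step 25: P0: store L1 := 61  ⟶  MI  (L1)  txn=BusRdX+Flush  M[L1]=24
step 26: P0: load  L1  ⟶  MI  (L1)  txn=∅  M[L1]=24
step 27: P1: store L1 := 92  ⟶  IM  (L1)  txn=BusRdX+Flush  M[L1]=61
step 28: P1: load  L1  ⟶  IM  (L1)  txn=∅  M[L1]=61
step 29: P0: load  L0  ⟶  SS  (L0)  txn=∅  M[L0]=32
step 30: P0: load  L1  ⟶  SS  (L1)  txn=BusRd+Flush  M[L1]=92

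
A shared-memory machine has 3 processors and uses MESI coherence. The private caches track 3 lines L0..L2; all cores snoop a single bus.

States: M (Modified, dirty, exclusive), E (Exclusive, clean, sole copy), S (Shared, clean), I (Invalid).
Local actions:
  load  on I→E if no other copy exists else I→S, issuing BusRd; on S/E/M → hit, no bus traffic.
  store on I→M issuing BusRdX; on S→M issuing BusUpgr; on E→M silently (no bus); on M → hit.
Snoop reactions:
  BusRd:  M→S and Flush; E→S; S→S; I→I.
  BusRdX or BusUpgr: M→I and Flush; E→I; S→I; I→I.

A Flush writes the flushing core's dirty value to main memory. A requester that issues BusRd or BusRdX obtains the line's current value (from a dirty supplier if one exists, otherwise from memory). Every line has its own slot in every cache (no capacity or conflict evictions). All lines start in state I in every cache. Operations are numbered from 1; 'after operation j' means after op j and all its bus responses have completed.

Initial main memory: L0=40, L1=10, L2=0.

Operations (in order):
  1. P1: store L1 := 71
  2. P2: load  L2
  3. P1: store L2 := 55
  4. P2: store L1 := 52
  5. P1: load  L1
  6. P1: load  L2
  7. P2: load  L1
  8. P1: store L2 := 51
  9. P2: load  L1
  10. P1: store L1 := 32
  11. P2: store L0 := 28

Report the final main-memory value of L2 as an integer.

memory[L2] = 0

1. P1: store L1 := 71  bus=[BusRdX]  L1: P0=I P1=M P2=I  mem[L1]=10
2. P2: load  L2  bus=[BusRd]  L2: P0=I P1=I P2=E  mem[L2]=0
3. P1: store L2 := 55  bus=[BusRdX]  L2: P0=I P1=M P2=I  mem[L2]=0
4. P2: store L1 := 52  bus=[BusRdX,Flush]  L1: P0=I P1=I P2=M  mem[L1]=71
5. P1: load  L1  bus=[BusRd,Flush]  L1: P0=I P1=S P2=S  mem[L1]=52
6. P1: load  L2  bus=[-]  L2: P0=I P1=M P2=I  mem[L2]=0
7. P2: load  L1  bus=[-]  L1: P0=I P1=S P2=S  mem[L1]=52
8. P1: store L2 := 51  bus=[-]  L2: P0=I P1=M P2=I  mem[L2]=0
9. P2: load  L1  bus=[-]  L1: P0=I P1=S P2=S  mem[L1]=52
10. P1: store L1 := 32  bus=[BusUpgr]  L1: P0=I P1=M P2=I  mem[L1]=52
11. P2: store L0 := 28  bus=[BusRdX]  L0: P0=I P1=I P2=M  mem[L0]=40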